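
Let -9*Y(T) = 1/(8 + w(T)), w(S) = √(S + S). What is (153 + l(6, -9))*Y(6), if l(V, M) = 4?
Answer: -314/117 + 157*√3/234 ≈ -1.5217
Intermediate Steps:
w(S) = √2*√S (w(S) = √(2*S) = √2*√S)
Y(T) = -1/(9*(8 + √2*√T))
(153 + l(6, -9))*Y(6) = (153 + 4)*(-1/(72 + 9*√2*√6)) = 157*(-1/(72 + 18*√3)) = -157/(72 + 18*√3)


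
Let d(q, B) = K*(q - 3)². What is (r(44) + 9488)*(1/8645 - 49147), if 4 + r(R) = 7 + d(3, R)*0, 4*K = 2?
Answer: -4032496350674/8645 ≈ -4.6645e+8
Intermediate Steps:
K = ½ (K = (¼)*2 = ½ ≈ 0.50000)
d(q, B) = (-3 + q)²/2 (d(q, B) = (q - 3)²/2 = (-3 + q)²/2)
r(R) = 3 (r(R) = -4 + (7 + ((-3 + 3)²/2)*0) = -4 + (7 + ((½)*0²)*0) = -4 + (7 + ((½)*0)*0) = -4 + (7 + 0*0) = -4 + (7 + 0) = -4 + 7 = 3)
(r(44) + 9488)*(1/8645 - 49147) = (3 + 9488)*(1/8645 - 49147) = 9491*(1/8645 - 49147) = 9491*(-424875814/8645) = -4032496350674/8645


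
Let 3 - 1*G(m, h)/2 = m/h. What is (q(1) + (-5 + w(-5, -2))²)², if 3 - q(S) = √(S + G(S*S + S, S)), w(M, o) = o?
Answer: (52 - √3)² ≈ 2526.9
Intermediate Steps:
G(m, h) = 6 - 2*m/h
q(S) = 3 - √(6 + S - 2*(S + S²)/S) (q(S) = 3 - √(S + (6 - 2*(S*S + S)/S)) = 3 - √(S + (6 - 2*(S² + S)/S)) = 3 - √(S + (6 - 2*(S + S²)/S)) = 3 - √(6 + S - 2*(S + S²)/S))
(q(1) + (-5 + w(-5, -2))²)² = ((3 - √(4 - 1*1)) + (-5 - 2)²)² = ((3 - √(4 - 1)) + (-7)²)² = ((3 - √3) + 49)² = (52 - √3)²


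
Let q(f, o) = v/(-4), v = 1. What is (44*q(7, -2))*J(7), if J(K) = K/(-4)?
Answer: 77/4 ≈ 19.250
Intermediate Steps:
J(K) = -K/4 (J(K) = K*(-¼) = -K/4)
q(f, o) = -¼ (q(f, o) = 1/(-4) = 1*(-¼) = -¼)
(44*q(7, -2))*J(7) = (44*(-¼))*(-¼*7) = -11*(-7/4) = 77/4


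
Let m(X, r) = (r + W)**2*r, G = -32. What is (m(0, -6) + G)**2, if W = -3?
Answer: 268324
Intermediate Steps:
m(X, r) = r*(-3 + r)**2 (m(X, r) = (r - 3)**2*r = (-3 + r)**2*r = r*(-3 + r)**2)
(m(0, -6) + G)**2 = (-6*(-3 - 6)**2 - 32)**2 = (-6*(-9)**2 - 32)**2 = (-6*81 - 32)**2 = (-486 - 32)**2 = (-518)**2 = 268324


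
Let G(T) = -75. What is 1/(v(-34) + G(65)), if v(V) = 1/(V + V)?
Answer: -68/5101 ≈ -0.013331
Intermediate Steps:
v(V) = 1/(2*V)
1/(v(-34) + G(65)) = 1/((½)/(-34) - 75) = 1/((½)*(-1/34) - 75) = 1/(-1/68 - 75) = 1/(-5101/68) = -68/5101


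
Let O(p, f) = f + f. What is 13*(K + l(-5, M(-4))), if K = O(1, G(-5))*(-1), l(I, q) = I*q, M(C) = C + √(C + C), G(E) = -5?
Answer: 390 - 130*I*√2 ≈ 390.0 - 183.85*I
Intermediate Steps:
O(p, f) = 2*f
M(C) = C + √2*√C (M(C) = C + √(2*C) = C + √2*√C)
K = 10 (K = (2*(-5))*(-1) = -10*(-1) = 10)
13*(K + l(-5, M(-4))) = 13*(10 - 5*(-4 + √2*√(-4))) = 13*(10 - 5*(-4 + √2*(2*I))) = 13*(10 - 5*(-4 + 2*I*√2)) = 13*(10 + (20 - 10*I*√2)) = 13*(30 - 10*I*√2) = 390 - 130*I*√2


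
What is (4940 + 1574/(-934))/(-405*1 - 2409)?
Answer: -768731/438046 ≈ -1.7549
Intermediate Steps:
(4940 + 1574/(-934))/(-405*1 - 2409) = (4940 + 1574*(-1/934))/(-405 - 2409) = (4940 - 787/467)/(-2814) = (2306193/467)*(-1/2814) = -768731/438046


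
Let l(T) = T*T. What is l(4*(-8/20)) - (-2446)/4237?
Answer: 332318/105925 ≈ 3.1373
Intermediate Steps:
l(T) = T²
l(4*(-8/20)) - (-2446)/4237 = (4*(-8/20))² - (-2446)/4237 = (4*(-8*1/20))² - (-2446)/4237 = (4*(-⅖))² - 1*(-2446/4237) = (-8/5)² + 2446/4237 = 64/25 + 2446/4237 = 332318/105925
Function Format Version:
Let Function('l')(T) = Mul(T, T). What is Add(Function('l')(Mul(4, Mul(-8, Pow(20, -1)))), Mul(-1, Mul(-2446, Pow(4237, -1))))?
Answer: Rational(332318, 105925) ≈ 3.1373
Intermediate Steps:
Function('l')(T) = Pow(T, 2)
Add(Function('l')(Mul(4, Mul(-8, Pow(20, -1)))), Mul(-1, Mul(-2446, Pow(4237, -1)))) = Add(Pow(Mul(4, Mul(-8, Pow(20, -1))), 2), Mul(-1, Mul(-2446, Pow(4237, -1)))) = Add(Pow(Mul(4, Mul(-8, Rational(1, 20))), 2), Mul(-1, Mul(-2446, Rational(1, 4237)))) = Add(Pow(Mul(4, Rational(-2, 5)), 2), Mul(-1, Rational(-2446, 4237))) = Add(Pow(Rational(-8, 5), 2), Rational(2446, 4237)) = Add(Rational(64, 25), Rational(2446, 4237)) = Rational(332318, 105925)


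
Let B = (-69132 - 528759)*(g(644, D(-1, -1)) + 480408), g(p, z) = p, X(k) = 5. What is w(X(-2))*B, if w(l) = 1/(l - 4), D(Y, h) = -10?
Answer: -287616661332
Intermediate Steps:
w(l) = 1/(-4 + l)
B = -287616661332 (B = (-69132 - 528759)*(644 + 480408) = -597891*481052 = -287616661332)
w(X(-2))*B = -287616661332/(-4 + 5) = -287616661332/1 = 1*(-287616661332) = -287616661332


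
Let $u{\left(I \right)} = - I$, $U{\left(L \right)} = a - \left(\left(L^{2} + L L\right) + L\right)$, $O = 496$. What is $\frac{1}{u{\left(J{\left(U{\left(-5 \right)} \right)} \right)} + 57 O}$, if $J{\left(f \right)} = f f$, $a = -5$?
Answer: $\frac{1}{25772} \approx 3.8802 \cdot 10^{-5}$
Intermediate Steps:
$U{\left(L \right)} = -5 - L - 2 L^{2}$ ($U{\left(L \right)} = -5 - \left(\left(L^{2} + L L\right) + L\right) = -5 - \left(\left(L^{2} + L^{2}\right) + L\right) = -5 - \left(2 L^{2} + L\right) = -5 - \left(L + 2 L^{2}\right) = -5 - L - 2 L^{2}$)
$J{\left(f \right)} = f^{2}$
$\frac{1}{u{\left(J{\left(U{\left(-5 \right)} \right)} \right)} + 57 O} = \frac{1}{- \left(-5 - -5 - 2 \left(-5\right)^{2}\right)^{2} + 57 \cdot 496} = \frac{1}{- \left(-5 + 5 - 50\right)^{2} + 28272} = \frac{1}{- \left(-50\right)^{2} + 28272} = \frac{1}{\left(-1\right) 2500 + 28272} = \frac{1}{-2500 + 28272} = \frac{1}{25772}$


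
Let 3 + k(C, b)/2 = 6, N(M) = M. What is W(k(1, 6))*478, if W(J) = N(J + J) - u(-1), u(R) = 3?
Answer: 4302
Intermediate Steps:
k(C, b) = 6 (k(C, b) = -6 + 2*6 = -6 + 12 = 6)
W(J) = -3 + 2*J (W(J) = (J + J) - 1*3 = 2*J - 3 = -3 + 2*J)
W(k(1, 6))*478 = (-3 + 2*6)*478 = (-3 + 12)*478 = 9*478 = 4302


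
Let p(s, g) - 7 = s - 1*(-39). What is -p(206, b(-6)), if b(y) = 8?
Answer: -252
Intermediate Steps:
p(s, g) = 46 + s (p(s, g) = 7 + (s - 1*(-39)) = 7 + (s + 39) = 7 + (39 + s) = 46 + s)
-p(206, b(-6)) = -(46 + 206) = -1*252 = -252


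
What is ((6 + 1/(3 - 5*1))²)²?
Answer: 14641/16 ≈ 915.06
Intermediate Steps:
((6 + 1/(3 - 5*1))²)² = ((6 + 1/(3 - 5))²)² = ((6 + 1/(-2))²)² = ((6 - ½)²)² = ((11/2)²)² = (121/4)² = 14641/16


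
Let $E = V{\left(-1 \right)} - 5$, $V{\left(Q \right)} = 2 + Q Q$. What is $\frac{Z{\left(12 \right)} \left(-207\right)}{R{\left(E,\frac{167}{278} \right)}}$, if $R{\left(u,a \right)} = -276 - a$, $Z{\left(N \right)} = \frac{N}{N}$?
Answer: $\frac{57546}{76895} \approx 0.74837$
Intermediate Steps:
$Z{\left(N \right)} = 1$
$V{\left(Q \right)} = 2 + Q^{2}$
$E = -2$ ($E = \left(2 + \left(-1\right)^{2}\right) - 5 = \left(2 + 1\right) - 5 = 3 - 5 = -2$)
$\frac{Z{\left(12 \right)} \left(-207\right)}{R{\left(E,\frac{167}{278} \right)}} = \frac{1 \left(-207\right)}{-276 - \frac{167}{278}} = - \frac{207}{-276 - 167 \cdot \frac{1}{278}} = - \frac{207}{-276 - \frac{167}{278}} = - \frac{207}{- \frac{76895}{278}} = \left(-207\right) \left(- \frac{278}{76895}\right) = \frac{57546}{76895}$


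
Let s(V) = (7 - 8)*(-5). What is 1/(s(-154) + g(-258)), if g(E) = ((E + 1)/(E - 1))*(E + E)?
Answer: -259/131317 ≈ -0.0019723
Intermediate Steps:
g(E) = 2*E*(1 + E)/(-1 + E) (g(E) = ((1 + E)/(-1 + E))*(2*E) = 2*E*(1 + E)/(-1 + E))
s(V) = 5 (s(V) = -1*(-5) = 5)
1/(s(-154) + g(-258)) = 1/(5 + 2*(-258)*(1 - 258)/(-1 - 258)) = 1/(5 + 2*(-258)*(-257)/(-259)) = 1/(5 + 2*(-258)*(-1/259)*(-257)) = 1/(5 - 132612/259) = 1/(-131317/259) = -259/131317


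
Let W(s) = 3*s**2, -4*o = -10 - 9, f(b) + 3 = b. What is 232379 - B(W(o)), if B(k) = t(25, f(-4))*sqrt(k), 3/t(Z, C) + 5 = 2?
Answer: 232379 + 19*sqrt(3)/4 ≈ 2.3239e+5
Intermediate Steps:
f(b) = -3 + b
t(Z, C) = -1 (t(Z, C) = 3/(-5 + 2) = 3/(-3) = 3*(-1/3) = -1)
o = 19/4 (o = -(-10 - 9)/4 = -1/4*(-19) = 19/4 ≈ 4.7500)
B(k) = -sqrt(k)
232379 - B(W(o)) = 232379 - (-1)*sqrt(3*(19/4)**2) = 232379 - (-1)*sqrt(3*(361/16)) = 232379 - (-1)*sqrt(1083/16) = 232379 - (-1)*19*sqrt(3)/4 = 232379 - (-19)*sqrt(3)/4 = 232379 + 19*sqrt(3)/4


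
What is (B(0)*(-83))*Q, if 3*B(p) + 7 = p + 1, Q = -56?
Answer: -9296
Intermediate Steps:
B(p) = -2 + p/3 (B(p) = -7/3 + (p + 1)/3 = -7/3 + (1 + p)/3 = -7/3 + (1/3 + p/3) = -2 + p/3)
(B(0)*(-83))*Q = ((-2 + (1/3)*0)*(-83))*(-56) = ((-2 + 0)*(-83))*(-56) = -2*(-83)*(-56) = 166*(-56) = -9296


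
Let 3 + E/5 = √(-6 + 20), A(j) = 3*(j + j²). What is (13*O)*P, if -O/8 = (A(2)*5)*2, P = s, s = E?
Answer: 280800 - 93600*√14 ≈ -69419.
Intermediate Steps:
A(j) = 3*j + 3*j²
E = -15 + 5*√14 (E = -15 + 5*√(-6 + 20) = -15 + 5*√14 ≈ 3.7083)
s = -15 + 5*√14 ≈ 3.7083
P = -15 + 5*√14 ≈ 3.7083
O = -1440 (O = -8*(3*2*(1 + 2))*5*2 = -8*(3*2*3)*5*2 = -8*18*5*2 = -720*2 = -8*180 = -1440)
(13*O)*P = (13*(-1440))*(-15 + 5*√14) = -18720*(-15 + 5*√14) = 280800 - 93600*√14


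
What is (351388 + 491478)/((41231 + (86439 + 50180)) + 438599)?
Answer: 842866/616449 ≈ 1.3673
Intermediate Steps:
(351388 + 491478)/((41231 + (86439 + 50180)) + 438599) = 842866/((41231 + 136619) + 438599) = 842866/(177850 + 438599) = 842866/616449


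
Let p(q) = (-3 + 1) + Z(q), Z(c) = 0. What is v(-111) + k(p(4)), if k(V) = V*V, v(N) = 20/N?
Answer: 424/111 ≈ 3.8198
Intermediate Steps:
p(q) = -2 (p(q) = (-3 + 1) + 0 = -2 + 0 = -2)
k(V) = V²
v(-111) + k(p(4)) = 20/(-111) + (-2)² = 20*(-1/111) + 4 = -20/111 + 4 = 424/111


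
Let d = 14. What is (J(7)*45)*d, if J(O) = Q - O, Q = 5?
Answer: -1260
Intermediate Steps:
J(O) = 5 - O
(J(7)*45)*d = ((5 - 1*7)*45)*14 = ((5 - 7)*45)*14 = -2*45*14 = -90*14 = -1260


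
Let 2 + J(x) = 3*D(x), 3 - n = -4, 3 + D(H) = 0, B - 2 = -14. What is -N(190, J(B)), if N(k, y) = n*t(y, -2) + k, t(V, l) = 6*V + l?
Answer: 286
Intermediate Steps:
B = -12 (B = 2 - 14 = -12)
D(H) = -3 (D(H) = -3 + 0 = -3)
n = 7 (n = 3 - 1*(-4) = 3 + 4 = 7)
t(V, l) = l + 6*V
J(x) = -11 (J(x) = -2 + 3*(-3) = -2 - 9 = -11)
N(k, y) = -14 + k + 42*y (N(k, y) = 7*(-2 + 6*y) + k = (-14 + 42*y) + k = -14 + k + 42*y)
-N(190, J(B)) = -(-14 + 190 + 42*(-11)) = -(-14 + 190 - 462) = -1*(-286) = 286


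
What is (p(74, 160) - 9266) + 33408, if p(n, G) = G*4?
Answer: 24782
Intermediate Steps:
p(n, G) = 4*G
(p(74, 160) - 9266) + 33408 = (4*160 - 9266) + 33408 = (640 - 9266) + 33408 = -8626 + 33408 = 24782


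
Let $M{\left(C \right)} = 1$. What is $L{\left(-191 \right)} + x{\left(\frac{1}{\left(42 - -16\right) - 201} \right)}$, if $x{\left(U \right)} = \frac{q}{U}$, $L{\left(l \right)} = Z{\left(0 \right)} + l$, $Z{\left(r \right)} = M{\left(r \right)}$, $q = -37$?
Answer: $5101$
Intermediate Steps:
$Z{\left(r \right)} = 1$
$L{\left(l \right)} = 1 + l$
$x{\left(U \right)} = - \frac{37}{U}$
$L{\left(-191 \right)} + x{\left(\frac{1}{\left(42 - -16\right) - 201} \right)} = \left(1 - 191\right) - \frac{37}{\frac{1}{\left(42 - -16\right) - 201}} = -190 - \frac{37}{\frac{1}{\left(42 + 16\right) - 201}} = -190 - \frac{37}{\frac{1}{58 - 201}} = -190 - \frac{37}{\frac{1}{-143}} = -190 - \frac{37}{- \frac{1}{143}} = -190 - -5291 = -190 + 5291 = 5101$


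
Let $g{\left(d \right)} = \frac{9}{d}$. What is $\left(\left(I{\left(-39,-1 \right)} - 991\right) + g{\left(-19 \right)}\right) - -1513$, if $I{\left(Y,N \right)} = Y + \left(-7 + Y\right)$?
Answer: $\frac{8294}{19} \approx 436.53$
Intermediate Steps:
$I{\left(Y,N \right)} = -7 + 2 Y$
$\left(\left(I{\left(-39,-1 \right)} - 991\right) + g{\left(-19 \right)}\right) - -1513 = \left(\left(\left(-7 + 2 \left(-39\right)\right) - 991\right) + \frac{9}{-19}\right) - -1513 = \left(\left(\left(-7 - 78\right) - 991\right) + 9 \left(- \frac{1}{19}\right)\right) + 1513 = \left(\left(-85 - 991\right) - \frac{9}{19}\right) + 1513 = \left(-1076 - \frac{9}{19}\right) + 1513 = - \frac{20453}{19} + 1513 = \frac{8294}{19}$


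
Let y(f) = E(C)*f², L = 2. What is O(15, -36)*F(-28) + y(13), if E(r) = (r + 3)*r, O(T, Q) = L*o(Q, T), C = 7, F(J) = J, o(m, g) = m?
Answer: 13846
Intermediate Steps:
O(T, Q) = 2*Q
E(r) = r*(3 + r) (E(r) = (3 + r)*r = r*(3 + r))
y(f) = 70*f² (y(f) = (7*(3 + 7))*f² = (7*10)*f² = 70*f²)
O(15, -36)*F(-28) + y(13) = (2*(-36))*(-28) + 70*13² = -72*(-28) + 70*169 = 2016 + 11830 = 13846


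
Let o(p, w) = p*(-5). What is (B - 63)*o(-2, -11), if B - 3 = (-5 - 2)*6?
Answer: -1020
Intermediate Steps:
o(p, w) = -5*p
B = -39 (B = 3 + (-5 - 2)*6 = 3 - 7*6 = 3 - 42 = -39)
(B - 63)*o(-2, -11) = (-39 - 63)*(-5*(-2)) = -102*10 = -1020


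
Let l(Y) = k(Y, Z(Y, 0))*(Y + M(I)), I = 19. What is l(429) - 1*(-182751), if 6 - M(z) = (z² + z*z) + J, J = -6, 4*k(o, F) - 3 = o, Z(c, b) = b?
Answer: 152403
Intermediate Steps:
k(o, F) = ¾ + o/4
M(z) = 12 - 2*z² (M(z) = 6 - ((z² + z*z) - 6) = 6 - ((z² + z²) - 6) = 6 - (2*z² - 6) = 6 - (-6 + 2*z²) = 6 + (6 - 2*z²) = 12 - 2*z²)
l(Y) = (-710 + Y)*(¾ + Y/4) (l(Y) = (¾ + Y/4)*(Y + (12 - 2*19²)) = (¾ + Y/4)*(Y + (12 - 2*361)) = (¾ + Y/4)*(Y + (12 - 722)) = (¾ + Y/4)*(Y - 710) = (¾ + Y/4)*(-710 + Y) = (-710 + Y)*(¾ + Y/4))
l(429) - 1*(-182751) = (-710 + 429)*(3 + 429)/4 - 1*(-182751) = (¼)*(-281)*432 + 182751 = -30348 + 182751 = 152403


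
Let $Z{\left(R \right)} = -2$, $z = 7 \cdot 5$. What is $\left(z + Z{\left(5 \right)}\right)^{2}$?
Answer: $1089$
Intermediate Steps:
$z = 35$
$\left(z + Z{\left(5 \right)}\right)^{2} = \left(35 - 2\right)^{2} = 33^{2} = 1089$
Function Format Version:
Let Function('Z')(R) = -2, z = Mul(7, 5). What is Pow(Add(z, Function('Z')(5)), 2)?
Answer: 1089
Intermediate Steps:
z = 35
Pow(Add(z, Function('Z')(5)), 2) = Pow(Add(35, -2), 2) = Pow(33, 2) = 1089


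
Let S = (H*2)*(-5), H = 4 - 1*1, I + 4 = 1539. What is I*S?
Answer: -46050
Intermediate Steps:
I = 1535 (I = -4 + 1539 = 1535)
H = 3 (H = 4 - 1 = 3)
S = -30 (S = (3*2)*(-5) = 6*(-5) = -30)
I*S = 1535*(-30) = -46050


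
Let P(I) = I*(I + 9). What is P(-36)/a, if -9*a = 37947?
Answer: -2916/12649 ≈ -0.23053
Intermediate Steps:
a = -12649/3 (a = -⅑*37947 = -12649/3 ≈ -4216.3)
P(I) = I*(9 + I)
P(-36)/a = (-36*(9 - 36))/(-12649/3) = -36*(-27)*(-3/12649) = 972*(-3/12649) = -2916/12649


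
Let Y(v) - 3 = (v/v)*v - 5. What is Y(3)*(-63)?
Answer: -63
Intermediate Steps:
Y(v) = -2 + v (Y(v) = 3 + ((v/v)*v - 5) = 3 + (1*v - 5) = 3 + (v - 5) = 3 + (-5 + v) = -2 + v)
Y(3)*(-63) = (-2 + 3)*(-63) = 1*(-63) = -63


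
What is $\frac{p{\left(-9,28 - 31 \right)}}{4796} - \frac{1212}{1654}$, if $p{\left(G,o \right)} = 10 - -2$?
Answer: $- \frac{724113}{991573} \approx -0.73027$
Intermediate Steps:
$p{\left(G,o \right)} = 12$ ($p{\left(G,o \right)} = 10 + 2 = 12$)
$\frac{p{\left(-9,28 - 31 \right)}}{4796} - \frac{1212}{1654} = \frac{12}{4796} - \frac{1212}{1654} = 12 \cdot \frac{1}{4796} - \frac{606}{827} = \frac{3}{1199} - \frac{606}{827} = - \frac{724113}{991573}$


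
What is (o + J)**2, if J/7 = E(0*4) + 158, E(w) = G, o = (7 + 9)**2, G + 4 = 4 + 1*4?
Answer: 1932100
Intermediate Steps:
G = 4 (G = -4 + (4 + 1*4) = -4 + (4 + 4) = -4 + 8 = 4)
o = 256 (o = 16**2 = 256)
E(w) = 4
J = 1134 (J = 7*(4 + 158) = 7*162 = 1134)
(o + J)**2 = (256 + 1134)**2 = 1390**2 = 1932100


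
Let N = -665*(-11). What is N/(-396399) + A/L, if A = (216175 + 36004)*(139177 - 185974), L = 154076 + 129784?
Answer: -27356690912447/658022340 ≈ -41574.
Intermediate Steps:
N = 7315
L = 283860
A = -11801220663 (A = 252179*(-46797) = -11801220663)
N/(-396399) + A/L = 7315/(-396399) - 11801220663/283860 = 7315*(-1/396399) - 11801220663*1/283860 = -7315/396399 - 207038959/4980 = -27356690912447/658022340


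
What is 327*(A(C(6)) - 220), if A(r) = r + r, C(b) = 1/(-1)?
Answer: -72594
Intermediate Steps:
C(b) = -1
A(r) = 2*r
327*(A(C(6)) - 220) = 327*(2*(-1) - 220) = 327*(-2 - 220) = 327*(-222) = -72594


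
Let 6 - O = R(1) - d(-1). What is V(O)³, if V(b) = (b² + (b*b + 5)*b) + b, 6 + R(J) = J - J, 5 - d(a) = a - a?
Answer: 149214334464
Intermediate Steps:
d(a) = 5 (d(a) = 5 - (a - a) = 5 - 1*0 = 5 + 0 = 5)
R(J) = -6 (R(J) = -6 + (J - J) = -6 + 0 = -6)
O = 17 (O = 6 - (-6 - 1*5) = 6 - (-6 - 5) = 6 - 1*(-11) = 6 + 11 = 17)
V(b) = b + b² + b*(5 + b²) (V(b) = (b² + (b² + 5)*b) + b = (b² + (5 + b²)*b) + b = (b² + b*(5 + b²)) + b = b + b² + b*(5 + b²))
V(O)³ = (17*(6 + 17 + 17²))³ = (17*(6 + 17 + 289))³ = (17*312)³ = 5304³ = 149214334464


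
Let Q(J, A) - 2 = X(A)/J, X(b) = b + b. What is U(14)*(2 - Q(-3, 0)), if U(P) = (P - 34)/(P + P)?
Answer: 0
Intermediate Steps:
X(b) = 2*b
Q(J, A) = 2 + 2*A/J (Q(J, A) = 2 + (2*A)/J = 2 + 2*A/J)
U(P) = (-34 + P)/(2*P) (U(P) = (-34 + P)/((2*P)) = (-34 + P)*(1/(2*P)) = (-34 + P)/(2*P))
U(14)*(2 - Q(-3, 0)) = ((½)*(-34 + 14)/14)*(2 - (2 + 2*0/(-3))) = ((½)*(1/14)*(-20))*(2 - (2 + 2*0*(-⅓))) = -5*(2 - (2 + 0))/7 = -5*(2 - 1*2)/7 = -5*(2 - 2)/7 = -5/7*0 = 0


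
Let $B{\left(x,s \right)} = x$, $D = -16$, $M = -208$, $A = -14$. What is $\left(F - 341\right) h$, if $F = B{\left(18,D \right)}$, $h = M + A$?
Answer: $71706$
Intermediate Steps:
$h = -222$ ($h = -208 - 14 = -222$)
$F = 18$
$\left(F - 341\right) h = \left(18 - 341\right) \left(-222\right) = \left(-323\right) \left(-222\right) = 71706$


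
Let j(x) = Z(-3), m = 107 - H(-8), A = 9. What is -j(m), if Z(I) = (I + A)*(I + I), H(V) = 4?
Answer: 36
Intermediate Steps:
Z(I) = 2*I*(9 + I) (Z(I) = (I + 9)*(I + I) = (9 + I)*(2*I) = 2*I*(9 + I))
m = 103 (m = 107 - 1*4 = 107 - 4 = 103)
j(x) = -36 (j(x) = 2*(-3)*(9 - 3) = 2*(-3)*6 = -36)
-j(m) = -1*(-36) = 36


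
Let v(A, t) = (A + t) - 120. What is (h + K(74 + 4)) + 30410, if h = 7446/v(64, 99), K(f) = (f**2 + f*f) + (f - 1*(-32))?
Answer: 1843030/43 ≈ 42861.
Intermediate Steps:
v(A, t) = -120 + A + t
K(f) = 32 + f + 2*f**2 (K(f) = (f**2 + f**2) + (f + 32) = 2*f**2 + (32 + f) = 32 + f + 2*f**2)
h = 7446/43 (h = 7446/(-120 + 64 + 99) = 7446/43 ≈ 173.16)
(h + K(74 + 4)) + 30410 = (7446/43 + (32 + (74 + 4) + 2*(74 + 4)**2)) + 30410 = (7446/43 + (32 + 78 + 2*78**2)) + 30410 = (7446/43 + (32 + 78 + 2*6084)) + 30410 = (7446/43 + (32 + 78 + 12168)) + 30410 = (7446/43 + 12278) + 30410 = 535400/43 + 30410 = 1843030/43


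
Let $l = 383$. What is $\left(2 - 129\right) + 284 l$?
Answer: $108645$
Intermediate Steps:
$\left(2 - 129\right) + 284 l = \left(2 - 129\right) + 284 \cdot 383 = \left(2 - 129\right) + 108772 = -127 + 108772 = 108645$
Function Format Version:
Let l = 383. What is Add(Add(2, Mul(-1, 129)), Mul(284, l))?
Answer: 108645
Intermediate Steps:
Add(Add(2, Mul(-1, 129)), Mul(284, l)) = Add(Add(2, Mul(-1, 129)), Mul(284, 383)) = Add(Add(2, -129), 108772) = Add(-127, 108772) = 108645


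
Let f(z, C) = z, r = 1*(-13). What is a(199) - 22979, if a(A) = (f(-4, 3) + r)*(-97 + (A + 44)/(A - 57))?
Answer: -3032991/142 ≈ -21359.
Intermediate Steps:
r = -13
a(A) = 1649 - 17*(44 + A)/(-57 + A) (a(A) = (-4 - 13)*(-97 + (A + 44)/(A - 57)) = -17*(-97 + (44 + A)/(-57 + A)) = 1649 - 17*(44 + A)/(-57 + A))
a(199) - 22979 = 17*(-5573 + 96*199)/(-57 + 199) - 22979 = 17*(-5573 + 19104)/142 - 22979 = 17*(1/142)*13531 - 22979 = 230027/142 - 22979 = -3032991/142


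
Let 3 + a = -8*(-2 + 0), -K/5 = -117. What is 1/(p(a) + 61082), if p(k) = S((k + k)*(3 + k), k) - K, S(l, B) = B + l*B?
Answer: 1/65918 ≈ 1.5170e-5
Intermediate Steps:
K = 585 (K = -5*(-117) = 585)
a = 13 (a = -3 - 8*(-2 + 0) = -3 - 8*(-2) = -3 + 16 = 13)
S(l, B) = B + B*l
p(k) = -585 + k*(1 + 2*k*(3 + k)) (p(k) = k*(1 + (k + k)*(3 + k)) - 1*585 = k*(1 + (2*k)*(3 + k)) - 585 = k*(1 + 2*k*(3 + k)) - 585 = -585 + k*(1 + 2*k*(3 + k)))
1/(p(a) + 61082) = 1/((-585 + 13*(1 + 2*13*(3 + 13))) + 61082) = 1/((-585 + 13*(1 + 2*13*16)) + 61082) = 1/((-585 + 13*(1 + 416)) + 61082) = 1/((-585 + 13*417) + 61082) = 1/((-585 + 5421) + 61082) = 1/(4836 + 61082) = 1/65918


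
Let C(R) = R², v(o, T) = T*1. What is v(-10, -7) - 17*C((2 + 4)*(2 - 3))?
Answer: -619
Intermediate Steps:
v(o, T) = T
v(-10, -7) - 17*C((2 + 4)*(2 - 3)) = -7 - 17*(2 - 3)²*(2 + 4)² = -7 - 17*(6*(-1))² = -7 - 17*(-6)² = -7 - 17*36 = -7 - 612 = -619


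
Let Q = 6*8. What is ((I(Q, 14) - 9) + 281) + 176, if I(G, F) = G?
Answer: 496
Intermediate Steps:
Q = 48
((I(Q, 14) - 9) + 281) + 176 = ((48 - 9) + 281) + 176 = (39 + 281) + 176 = 320 + 176 = 496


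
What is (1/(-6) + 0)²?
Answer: 1/36 ≈ 0.027778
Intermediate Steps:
(1/(-6) + 0)² = (-⅙ + 0)² = (-⅙)² = 1/36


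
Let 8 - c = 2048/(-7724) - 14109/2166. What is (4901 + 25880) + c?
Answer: 42934920755/1394182 ≈ 30796.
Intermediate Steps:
c = 20604613/1394182 (c = 8 - (2048/(-7724) - 14109/2166) = 8 - (2048*(-1/7724) - 14109*1/2166) = 8 - (-512/1931 - 4703/722) = 8 - 1*(-9451157/1394182) = 8 + 9451157/1394182 = 20604613/1394182 ≈ 14.779)
(4901 + 25880) + c = (4901 + 25880) + 20604613/1394182 = 30781 + 20604613/1394182 = 42934920755/1394182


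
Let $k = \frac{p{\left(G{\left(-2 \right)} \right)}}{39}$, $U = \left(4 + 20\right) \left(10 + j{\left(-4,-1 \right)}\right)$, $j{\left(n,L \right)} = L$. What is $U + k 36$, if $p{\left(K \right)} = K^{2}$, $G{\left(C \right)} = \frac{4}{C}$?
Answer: $\frac{2856}{13} \approx 219.69$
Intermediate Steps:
$U = 216$ ($U = \left(4 + 20\right) \left(10 - 1\right) = 24 \cdot 9 = 216$)
$k = \frac{4}{39}$ ($k = \frac{\left(\frac{4}{-2}\right)^{2}}{39} = \left(4 \left(- \frac{1}{2}\right)\right)^{2} \cdot \frac{1}{39} = \left(-2\right)^{2} \cdot \frac{1}{39} = 4 \cdot \frac{1}{39} = \frac{4}{39} \approx 0.10256$)
$U + k 36 = 216 + \frac{4}{39} \cdot 36 = 216 + \frac{48}{13} = \frac{2856}{13}$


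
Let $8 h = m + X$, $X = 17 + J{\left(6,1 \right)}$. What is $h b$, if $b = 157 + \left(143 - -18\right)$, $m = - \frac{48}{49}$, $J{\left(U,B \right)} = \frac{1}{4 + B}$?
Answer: $\frac{315933}{490} \approx 644.76$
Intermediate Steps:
$X = \frac{86}{5}$ ($X = 17 + \frac{1}{4 + 1} = 17 + \frac{1}{5} = \frac{86}{5} \approx 17.2$)
$m = - \frac{48}{49}$ ($m = \left(-48\right) \frac{1}{49} = - \frac{48}{49} \approx -0.97959$)
$h = \frac{1987}{980}$ ($h = \frac{- \frac{48}{49} + \frac{86}{5}}{8} = \frac{1}{8} \cdot \frac{3974}{245} = \frac{1987}{980} \approx 2.0275$)
$b = 318$ ($b = 157 + \left(143 + 18\right) = 157 + 161 = 318$)
$h b = \frac{1987}{980} \cdot 318 = \frac{315933}{490}$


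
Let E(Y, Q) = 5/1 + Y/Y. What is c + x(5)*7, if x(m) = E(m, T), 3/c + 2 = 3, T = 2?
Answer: 45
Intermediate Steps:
c = 3 (c = 3/(-2 + 3) = 3/1 = 3*1 = 3)
E(Y, Q) = 6 (E(Y, Q) = 5*1 + 1 = 5 + 1 = 6)
x(m) = 6
c + x(5)*7 = 3 + 6*7 = 3 + 42 = 45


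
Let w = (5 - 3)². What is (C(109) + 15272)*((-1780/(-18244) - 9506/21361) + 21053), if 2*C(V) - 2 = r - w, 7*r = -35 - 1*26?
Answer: 5346212346183748/16633967 ≈ 3.2140e+8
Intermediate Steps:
w = 4 (w = 2² = 4)
r = -61/7 (r = (-35 - 1*26)/7 = (-35 - 26)/7 = (⅐)*(-61) = -61/7 ≈ -8.7143)
C(V) = -75/14 (C(V) = 1 + (-61/7 - 1*4)/2 = 1 + (-61/7 - 4)/2 = 1 + (½)*(-89/7) = 1 - 89/14 = -75/14)
(C(109) + 15272)*((-1780/(-18244) - 9506/21361) + 21053) = (-75/14 + 15272)*((-1780/(-18244) - 9506/21361) + 21053) = 213733*((-1780*(-1/18244) - 9506*1/21361) + 21053)/14 = 213733*((445/4561 - 9506/21361) + 21053)/14 = 213733*(-33851221/97427521 + 21053)/14 = (213733/14)*(2051107748392/97427521) = 5346212346183748/16633967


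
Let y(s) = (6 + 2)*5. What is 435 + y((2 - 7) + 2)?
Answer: 475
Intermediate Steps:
y(s) = 40 (y(s) = 8*5 = 40)
435 + y((2 - 7) + 2) = 435 + 40 = 475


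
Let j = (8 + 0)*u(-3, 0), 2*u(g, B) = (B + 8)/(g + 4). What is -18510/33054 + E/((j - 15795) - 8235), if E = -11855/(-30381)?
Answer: -2249287098425/4016519558142 ≈ -0.56001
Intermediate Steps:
u(g, B) = (8 + B)/(2*(4 + g)) (u(g, B) = ((B + 8)/(g + 4))/2 = ((8 + B)/(4 + g))/2 = (8 + B)/(2*(4 + g)))
j = 32 (j = (8 + 0)*((8 + 0)/(2*(4 - 3))) = 8*((½)*8/1) = 8*((½)*1*8) = 8*4 = 32)
E = 11855/30381 (E = -11855*(-1/30381) = 11855/30381 ≈ 0.39021)
-18510/33054 + E/((j - 15795) - 8235) = -18510/33054 + 11855/(30381*((32 - 15795) - 8235)) = -18510*1/33054 + 11855/(30381*(-15763 - 8235)) = -3085/5509 + (11855/30381)/(-23998) = -3085/5509 + (11855/30381)*(-1/23998) = -3085/5509 - 11855/729083238 = -2249287098425/4016519558142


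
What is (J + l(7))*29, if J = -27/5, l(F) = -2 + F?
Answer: -58/5 ≈ -11.600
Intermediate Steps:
J = -27/5 (J = -27*⅕ = -27/5 ≈ -5.4000)
(J + l(7))*29 = (-27/5 + (-2 + 7))*29 = (-27/5 + 5)*29 = -⅖*29 = -58/5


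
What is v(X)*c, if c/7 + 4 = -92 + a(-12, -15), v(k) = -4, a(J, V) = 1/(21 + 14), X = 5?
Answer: 13436/5 ≈ 2687.2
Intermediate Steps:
a(J, V) = 1/35
c = -3359/5 (c = -28 + 7*(-92 + 1/35) = -28 + 7*(-3219/35) = -28 - 3219/5 = -3359/5 ≈ -671.80)
v(X)*c = -4*(-3359/5) = 13436/5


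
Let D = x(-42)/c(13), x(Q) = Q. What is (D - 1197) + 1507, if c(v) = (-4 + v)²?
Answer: 8356/27 ≈ 309.48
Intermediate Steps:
D = -14/27 (D = -42/(-4 + 13)² = -42/(9²) = -42/81 = -42*1/81 = -14/27 ≈ -0.51852)
(D - 1197) + 1507 = (-14/27 - 1197) + 1507 = -32333/27 + 1507 = 8356/27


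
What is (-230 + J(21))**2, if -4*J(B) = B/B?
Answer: 848241/16 ≈ 53015.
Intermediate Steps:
J(B) = -1/4 (J(B) = -B/(4*B) = -1/4*1 = -1/4)
(-230 + J(21))**2 = (-230 - 1/4)**2 = (-921/4)**2 = 848241/16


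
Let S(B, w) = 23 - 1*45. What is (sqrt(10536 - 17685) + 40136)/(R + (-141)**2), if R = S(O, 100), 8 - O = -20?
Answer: 40136/19859 + I*sqrt(7149)/19859 ≈ 2.021 + 0.0042576*I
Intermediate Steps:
O = 28 (O = 8 - 1*(-20) = 8 + 20 = 28)
S(B, w) = -22 (S(B, w) = 23 - 45 = -22)
R = -22
(sqrt(10536 - 17685) + 40136)/(R + (-141)**2) = (sqrt(10536 - 17685) + 40136)/(-22 + (-141)**2) = (sqrt(-7149) + 40136)/(-22 + 19881) = (I*sqrt(7149) + 40136)/19859 = (40136 + I*sqrt(7149))*(1/19859) = 40136/19859 + I*sqrt(7149)/19859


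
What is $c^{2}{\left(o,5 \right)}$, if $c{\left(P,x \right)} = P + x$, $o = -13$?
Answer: $64$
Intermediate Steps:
$c^{2}{\left(o,5 \right)} = \left(-13 + 5\right)^{2} = \left(-8\right)^{2} = 64$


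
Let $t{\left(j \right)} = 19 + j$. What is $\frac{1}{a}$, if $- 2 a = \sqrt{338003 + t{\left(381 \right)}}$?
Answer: $- \frac{2 \sqrt{338403}}{338403} \approx -0.0034381$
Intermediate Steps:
$a = - \frac{\sqrt{338403}}{2}$ ($a = - \frac{\sqrt{338003 + \left(19 + 381\right)}}{2} = - \frac{\sqrt{338003 + 400}}{2} = - \frac{\sqrt{338403}}{2} \approx -290.86$)
$\frac{1}{a} = \frac{1}{\left(- \frac{1}{2}\right) \sqrt{338403}} = - \frac{2 \sqrt{338403}}{338403}$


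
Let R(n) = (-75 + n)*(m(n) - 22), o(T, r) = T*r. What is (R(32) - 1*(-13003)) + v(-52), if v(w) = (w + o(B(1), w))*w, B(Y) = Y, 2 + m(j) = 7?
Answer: 19142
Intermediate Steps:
m(j) = 5 (m(j) = -2 + 7 = 5)
v(w) = 2*w² (v(w) = (w + 1*w)*w = (w + w)*w = (2*w)*w = 2*w²)
R(n) = 1275 - 17*n (R(n) = (-75 + n)*(5 - 22) = (-75 + n)*(-17) = 1275 - 17*n)
(R(32) - 1*(-13003)) + v(-52) = ((1275 - 17*32) - 1*(-13003)) + 2*(-52)² = ((1275 - 544) + 13003) + 2*2704 = (731 + 13003) + 5408 = 13734 + 5408 = 19142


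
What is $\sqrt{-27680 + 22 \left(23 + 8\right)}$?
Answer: $i \sqrt{26998} \approx 164.31 i$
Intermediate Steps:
$\sqrt{-27680 + 22 \left(23 + 8\right)} = \sqrt{-27680 + 22 \cdot 31} = \sqrt{-27680 + 682} = \sqrt{-26998} = i \sqrt{26998}$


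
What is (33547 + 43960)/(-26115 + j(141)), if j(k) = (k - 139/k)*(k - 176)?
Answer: -10928487/4373185 ≈ -2.4990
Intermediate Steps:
j(k) = (-176 + k)*(k - 139/k) (j(k) = (k - 139/k)*(-176 + k) = (-176 + k)*(k - 139/k))
(33547 + 43960)/(-26115 + j(141)) = (33547 + 43960)/(-26115 + (-139 + 141² - 176*141 + 24464/141)) = 77507/(-26115 + (-139 + 19881 - 24816 + 24464*(1/141))) = 77507/(-26115 + (-139 + 19881 - 24816 + 24464/141)) = 77507/(-26115 - 690970/141) = 77507/(-4373185/141) = 77507*(-141/4373185) = -10928487/4373185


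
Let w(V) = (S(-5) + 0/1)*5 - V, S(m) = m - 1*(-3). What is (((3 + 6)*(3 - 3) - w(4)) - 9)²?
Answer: 25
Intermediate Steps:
S(m) = 3 + m (S(m) = m + 3 = 3 + m)
w(V) = -10 - V (w(V) = ((3 - 5) + 0/1)*5 - V = (-2 + 0*1)*5 - V = (-2 + 0)*5 - V = -2*5 - V = -10 - V)
(((3 + 6)*(3 - 3) - w(4)) - 9)² = (((3 + 6)*(3 - 3) - (-10 - 1*4)) - 9)² = ((9*0 - (-10 - 4)) - 9)² = ((0 - 1*(-14)) - 9)² = ((0 + 14) - 9)² = (14 - 9)² = 5² = 25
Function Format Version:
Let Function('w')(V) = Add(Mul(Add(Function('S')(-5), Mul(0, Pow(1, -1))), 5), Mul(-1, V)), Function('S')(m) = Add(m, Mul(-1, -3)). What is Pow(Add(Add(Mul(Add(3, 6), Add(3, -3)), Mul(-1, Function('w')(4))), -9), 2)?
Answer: 25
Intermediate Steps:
Function('S')(m) = Add(3, m) (Function('S')(m) = Add(m, 3) = Add(3, m))
Function('w')(V) = Add(-10, Mul(-1, V)) (Function('w')(V) = Add(Mul(Add(Add(3, -5), Mul(0, Pow(1, -1))), 5), Mul(-1, V)) = Add(Mul(Add(-2, Mul(0, 1)), 5), Mul(-1, V)) = Add(Mul(Add(-2, 0), 5), Mul(-1, V)) = Add(Mul(-2, 5), Mul(-1, V)) = Add(-10, Mul(-1, V)))
Pow(Add(Add(Mul(Add(3, 6), Add(3, -3)), Mul(-1, Function('w')(4))), -9), 2) = Pow(Add(Add(Mul(Add(3, 6), Add(3, -3)), Mul(-1, Add(-10, Mul(-1, 4)))), -9), 2) = Pow(Add(Add(Mul(9, 0), Mul(-1, Add(-10, -4))), -9), 2) = Pow(Add(Add(0, Mul(-1, -14)), -9), 2) = Pow(Add(Add(0, 14), -9), 2) = Pow(Add(14, -9), 2) = Pow(5, 2) = 25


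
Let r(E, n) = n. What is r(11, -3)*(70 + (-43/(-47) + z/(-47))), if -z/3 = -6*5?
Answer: -207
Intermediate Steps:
z = 90 (z = -(-18)*5 = -3*(-30) = 90)
r(11, -3)*(70 + (-43/(-47) + z/(-47))) = -3*(70 + (-43/(-47) + 90/(-47))) = -3*(70 + (-43*(-1/47) + 90*(-1/47))) = -3*(70 + (43/47 - 90/47)) = -3*(70 - 1) = -3*69 = -207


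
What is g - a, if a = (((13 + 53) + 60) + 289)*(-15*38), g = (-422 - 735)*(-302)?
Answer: 585964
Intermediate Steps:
g = 349414 (g = -1157*(-302) = 349414)
a = -236550 (a = ((66 + 60) + 289)*(-570) = (126 + 289)*(-570) = 415*(-570) = -236550)
g - a = 349414 - 1*(-236550) = 349414 + 236550 = 585964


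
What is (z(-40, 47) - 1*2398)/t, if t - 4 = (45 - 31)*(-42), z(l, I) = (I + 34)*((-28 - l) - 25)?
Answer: 3451/584 ≈ 5.9092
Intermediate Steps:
z(l, I) = (-53 - l)*(34 + I) (z(l, I) = (34 + I)*(-53 - l) = (-53 - l)*(34 + I))
t = -584 (t = 4 + (45 - 31)*(-42) = 4 + 14*(-42) = 4 - 588 = -584)
(z(-40, 47) - 1*2398)/t = ((-1802 - 53*47 - 34*(-40) - 1*47*(-40)) - 1*2398)/(-584) = ((-1802 - 2491 + 1360 + 1880) - 2398)*(-1/584) = (-1053 - 2398)*(-1/584) = -3451*(-1/584) = 3451/584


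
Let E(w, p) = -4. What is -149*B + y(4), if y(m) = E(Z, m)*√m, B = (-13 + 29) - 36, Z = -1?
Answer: 2972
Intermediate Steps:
B = -20 (B = 16 - 36 = -20)
y(m) = -4*√m
-149*B + y(4) = -149*(-20) - 4*√4 = 2980 - 4*2 = 2980 - 8 = 2972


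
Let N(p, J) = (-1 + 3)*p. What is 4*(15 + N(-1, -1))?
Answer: 52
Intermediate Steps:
N(p, J) = 2*p
4*(15 + N(-1, -1)) = 4*(15 + 2*(-1)) = 4*(15 - 2) = 4*13 = 52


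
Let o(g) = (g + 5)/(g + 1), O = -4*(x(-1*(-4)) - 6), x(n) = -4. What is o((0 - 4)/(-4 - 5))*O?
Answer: 1960/13 ≈ 150.77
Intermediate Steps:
O = 40 (O = -4*(-4 - 6) = -4*(-10) = 40)
o(g) = (5 + g)/(1 + g)
o((0 - 4)/(-4 - 5))*O = ((5 + (0 - 4)/(-4 - 5))/(1 + (0 - 4)/(-4 - 5)))*40 = ((5 - 4/(-9))/(1 - 4/(-9)))*40 = ((5 - 4*(-1/9))/(1 - 4*(-1/9)))*40 = ((5 + 4/9)/(1 + 4/9))*40 = ((49/9)/(13/9))*40 = ((9/13)*(49/9))*40 = (49/13)*40 = 1960/13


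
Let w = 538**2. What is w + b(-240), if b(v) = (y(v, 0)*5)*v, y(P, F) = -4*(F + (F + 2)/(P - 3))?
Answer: 23441764/81 ≈ 2.8940e+5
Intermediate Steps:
y(P, F) = -4*F - 4*(2 + F)/(-3 + P) (y(P, F) = -4*(F + (2 + F)/(-3 + P)) = -4*F - 4*(2 + F)/(-3 + P))
b(v) = -40*v/(-3 + v) (b(v) = ((4*(-2 + 2*0 - 1*0*v)/(-3 + v))*5)*v = ((4*(-2 + 0 + 0)/(-3 + v))*5)*v = ((4*(-2)/(-3 + v))*5)*v = (-8/(-3 + v)*5)*v = (-40/(-3 + v))*v = -40*v/(-3 + v))
w = 289444
w + b(-240) = 289444 - 40*(-240)/(-3 - 240) = 289444 - 40*(-240)/(-243) = 289444 - 40*(-240)*(-1/243) = 289444 - 3200/81 = 23441764/81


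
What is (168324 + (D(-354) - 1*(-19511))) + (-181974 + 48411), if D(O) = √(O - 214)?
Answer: 54272 + 2*I*√142 ≈ 54272.0 + 23.833*I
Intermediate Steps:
D(O) = √(-214 + O)
(168324 + (D(-354) - 1*(-19511))) + (-181974 + 48411) = (168324 + (√(-214 - 354) - 1*(-19511))) + (-181974 + 48411) = (168324 + (√(-568) + 19511)) - 133563 = (168324 + (2*I*√142 + 19511)) - 133563 = (168324 + (19511 + 2*I*√142)) - 133563 = (187835 + 2*I*√142) - 133563 = 54272 + 2*I*√142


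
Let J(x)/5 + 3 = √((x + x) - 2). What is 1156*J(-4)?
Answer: -17340 + 5780*I*√10 ≈ -17340.0 + 18278.0*I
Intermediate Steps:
J(x) = -15 + 5*√(-2 + 2*x) (J(x) = -15 + 5*√((x + x) - 2) = -15 + 5*√(2*x - 2) = -15 + 5*√(-2 + 2*x))
1156*J(-4) = 1156*(-15 + 5*√(-2 + 2*(-4))) = 1156*(-15 + 5*√(-2 - 8)) = 1156*(-15 + 5*√(-10)) = 1156*(-15 + 5*(I*√10)) = 1156*(-15 + 5*I*√10) = -17340 + 5780*I*√10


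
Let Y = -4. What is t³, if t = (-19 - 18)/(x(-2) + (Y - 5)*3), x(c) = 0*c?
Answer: 50653/19683 ≈ 2.5734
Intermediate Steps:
x(c) = 0
t = 37/27 (t = (-19 - 18)/(0 + (-4 - 5)*3) = -37/(0 - 9*3) = -37/(0 - 27) = -37/(-27) = -37*(-1/27) = 37/27 ≈ 1.3704)
t³ = (37/27)³ = 50653/19683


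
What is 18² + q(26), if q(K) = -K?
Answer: 298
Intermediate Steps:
18² + q(26) = 18² - 1*26 = 324 - 26 = 298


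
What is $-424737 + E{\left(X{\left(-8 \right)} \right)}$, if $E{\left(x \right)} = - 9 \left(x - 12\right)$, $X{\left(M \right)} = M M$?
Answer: $-425205$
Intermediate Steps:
$X{\left(M \right)} = M^{2}$
$E{\left(x \right)} = 108 - 9 x$ ($E{\left(x \right)} = - 9 \left(-12 + x\right) = 108 - 9 x$)
$-424737 + E{\left(X{\left(-8 \right)} \right)} = -424737 + \left(108 - 9 \left(-8\right)^{2}\right) = -424737 + \left(108 - 576\right) = -424737 - 468 = -425205$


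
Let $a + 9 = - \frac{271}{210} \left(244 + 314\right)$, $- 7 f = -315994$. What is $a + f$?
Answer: $\frac{1554452}{35} \approx 44413.0$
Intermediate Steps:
$f = 45142$ ($f = \left(- \frac{1}{7}\right) \left(-315994\right) = 45142$)
$a = - \frac{25518}{35}$ ($a = -9 + - \frac{271}{210} \left(244 + 314\right) = -9 + \left(-271\right) \frac{1}{210} \cdot 558 = -9 - \frac{25203}{35} = - \frac{25518}{35} \approx -729.09$)
$a + f = - \frac{25518}{35} + 45142 = \frac{1554452}{35}$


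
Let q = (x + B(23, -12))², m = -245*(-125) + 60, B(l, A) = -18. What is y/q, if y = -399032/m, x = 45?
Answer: -399032/22369365 ≈ -0.017838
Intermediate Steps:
m = 30685 (m = 30625 + 60 = 30685)
y = -399032/30685 ≈ -13.004
q = 729 (q = (45 - 18)² = 27² = 729)
y/q = -399032/30685/729 = -399032/30685*1/729 = -399032/22369365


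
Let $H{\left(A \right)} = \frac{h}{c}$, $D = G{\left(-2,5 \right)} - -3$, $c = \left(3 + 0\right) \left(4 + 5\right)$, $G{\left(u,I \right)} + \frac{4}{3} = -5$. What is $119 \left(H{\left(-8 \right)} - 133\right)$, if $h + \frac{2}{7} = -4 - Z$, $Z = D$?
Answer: $- \frac{1282327}{81} \approx -15831.0$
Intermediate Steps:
$G{\left(u,I \right)} = - \frac{19}{3}$ ($G{\left(u,I \right)} = - \frac{4}{3} - 5 = - \frac{19}{3}$)
$c = 27$ ($c = 3 \cdot 9 = 27$)
$D = - \frac{10}{3}$ ($D = - \frac{19}{3} - -3 = - \frac{19}{3} + 3 = - \frac{10}{3} \approx -3.3333$)
$Z = - \frac{10}{3} \approx -3.3333$
$h = - \frac{20}{21}$ ($h = - \frac{2}{7} - \frac{2}{3} = - \frac{20}{21} \approx -0.95238$)
$H{\left(A \right)} = - \frac{20}{567}$ ($H{\left(A \right)} = - \frac{20}{21 \cdot 27} = \left(- \frac{20}{21}\right) \frac{1}{27} = - \frac{20}{567}$)
$119 \left(H{\left(-8 \right)} - 133\right) = 119 \left(- \frac{20}{567} - 133\right) = 119 \left(- \frac{75431}{567}\right) = - \frac{1282327}{81}$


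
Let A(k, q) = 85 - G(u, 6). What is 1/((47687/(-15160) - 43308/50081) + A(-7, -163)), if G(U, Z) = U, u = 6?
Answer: 759227960/56934246913 ≈ 0.013335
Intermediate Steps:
A(k, q) = 79 (A(k, q) = 85 - 1*6 = 85 - 6 = 79)
1/((47687/(-15160) - 43308/50081) + A(-7, -163)) = 1/((47687/(-15160) - 43308/50081) + 79) = 1/((47687*(-1/15160) - 43308*1/50081) + 79) = 1/((-47687/15160 - 43308/50081) + 79) = 1/(-3044761927/759227960 + 79) = 1/(56934246913/759227960) = 759227960/56934246913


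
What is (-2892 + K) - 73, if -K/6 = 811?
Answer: -7831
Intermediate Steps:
K = -4866 (K = -6*811 = -4866)
(-2892 + K) - 73 = (-2892 - 4866) - 73 = -7758 - 73 = -7831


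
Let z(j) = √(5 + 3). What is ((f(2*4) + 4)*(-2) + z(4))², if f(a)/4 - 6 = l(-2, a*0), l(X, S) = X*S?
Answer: 3144 - 224*√2 ≈ 2827.2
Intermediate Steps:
l(X, S) = S*X
f(a) = 24 (f(a) = 24 + 4*((a*0)*(-2)) = 24 + 4*(0*(-2)) = 24 + 4*0 = 24 + 0 = 24)
z(j) = 2*√2 (z(j) = √8 = 2*√2)
((f(2*4) + 4)*(-2) + z(4))² = ((24 + 4)*(-2) + 2*√2)² = (28*(-2) + 2*√2)² = (-56 + 2*√2)²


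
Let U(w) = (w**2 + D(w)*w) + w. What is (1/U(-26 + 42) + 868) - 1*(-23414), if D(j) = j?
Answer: 12820897/528 ≈ 24282.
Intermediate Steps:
U(w) = w + 2*w**2 (U(w) = (w**2 + w*w) + w = (w**2 + w**2) + w = 2*w**2 + w = w + 2*w**2)
(1/U(-26 + 42) + 868) - 1*(-23414) = (1/((-26 + 42)*(1 + 2*(-26 + 42))) + 868) - 1*(-23414) = (1/(16*(1 + 2*16)) + 868) + 23414 = (1/(16*(1 + 32)) + 868) + 23414 = (1/(16*33) + 868) + 23414 = (1/528 + 868) + 23414 = 458305/528 + 23414 = 12820897/528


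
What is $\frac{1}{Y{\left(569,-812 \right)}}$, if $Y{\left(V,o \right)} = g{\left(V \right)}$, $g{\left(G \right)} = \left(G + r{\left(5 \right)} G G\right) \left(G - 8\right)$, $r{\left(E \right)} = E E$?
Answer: $\frac{1}{4541067234} \approx 2.2021 \cdot 10^{-10}$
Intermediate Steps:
$r{\left(E \right)} = E^{2}$
$g{\left(G \right)} = \left(-8 + G\right) \left(G + 25 G^{2}\right)$ ($g{\left(G \right)} = \left(G + 5^{2} G G\right) \left(G - 8\right) = \left(G + 25 G G\right) \left(-8 + G\right) = \left(G + 25 G^{2}\right) \left(-8 + G\right) = \left(-8 + G\right) \left(G + 25 G^{2}\right)$)
$Y{\left(V,o \right)} = V \left(-8 - 199 V + 25 V^{2}\right)$
$\frac{1}{Y{\left(569,-812 \right)}} = \frac{1}{569 \left(-8 - 113231 + 25 \cdot 569^{2}\right)} = \frac{1}{569 \left(-8 - 113231 + 25 \cdot 323761\right)} = \frac{1}{569 \left(-8 - 113231 + 8094025\right)} = \frac{1}{569 \cdot 7980786} = \frac{1}{4541067234}$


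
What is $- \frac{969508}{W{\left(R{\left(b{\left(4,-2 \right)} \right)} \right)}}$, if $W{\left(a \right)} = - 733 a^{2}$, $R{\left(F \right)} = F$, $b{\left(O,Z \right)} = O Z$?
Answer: $\frac{242377}{11728} \approx 20.667$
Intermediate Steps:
$- \frac{969508}{W{\left(R{\left(b{\left(4,-2 \right)} \right)} \right)}} = - \frac{969508}{\left(-733\right) \left(4 \left(-2\right)\right)^{2}} = - \frac{969508}{\left(-733\right) \left(-8\right)^{2}} = - \frac{969508}{\left(-733\right) 64} = - \frac{969508}{-46912} = \left(-969508\right) \left(- \frac{1}{46912}\right) = \frac{242377}{11728}$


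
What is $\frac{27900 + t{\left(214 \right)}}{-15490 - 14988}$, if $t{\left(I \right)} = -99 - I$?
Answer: $- \frac{563}{622} \approx -0.90514$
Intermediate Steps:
$\frac{27900 + t{\left(214 \right)}}{-15490 - 14988} = \frac{27900 - 313}{-15490 - 14988} = \frac{27900 - 313}{-30478} = \left(27900 - 313\right) \left(- \frac{1}{30478}\right) = 27587 \left(- \frac{1}{30478}\right) = - \frac{563}{622}$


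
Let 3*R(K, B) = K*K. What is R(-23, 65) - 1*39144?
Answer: -116903/3 ≈ -38968.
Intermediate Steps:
R(K, B) = K²/3 (R(K, B) = (K*K)/3 = K²/3)
R(-23, 65) - 1*39144 = (⅓)*(-23)² - 1*39144 = (⅓)*529 - 39144 = 529/3 - 39144 = -116903/3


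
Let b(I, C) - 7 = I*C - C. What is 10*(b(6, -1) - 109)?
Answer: -1070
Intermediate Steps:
b(I, C) = 7 - C + C*I (b(I, C) = 7 + (I*C - C) = 7 + (C*I - C) = 7 + (-C + C*I) = 7 - C + C*I)
10*(b(6, -1) - 109) = 10*((7 - 1*(-1) - 1*6) - 109) = 10*((7 + 1 - 6) - 109) = 10*(2 - 109) = 10*(-107) = -1070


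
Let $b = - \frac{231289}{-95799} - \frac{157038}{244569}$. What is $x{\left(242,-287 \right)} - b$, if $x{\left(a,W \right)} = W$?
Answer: $- \frac{2255259557392}{7809821877} \approx -288.77$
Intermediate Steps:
$b = \frac{13840678693}{7809821877}$ ($b = \left(-231289\right) \left(- \frac{1}{95799}\right) - \frac{52346}{81523} = \frac{231289}{95799} - \frac{52346}{81523} = \frac{13840678693}{7809821877} \approx 1.7722$)
$x{\left(242,-287 \right)} - b = -287 - \frac{13840678693}{7809821877} = - \frac{2255259557392}{7809821877}$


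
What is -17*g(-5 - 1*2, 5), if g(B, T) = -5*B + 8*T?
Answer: -1275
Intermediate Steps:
-17*g(-5 - 1*2, 5) = -17*(-5*(-5 - 1*2) + 8*5) = -17*(-5*(-5 - 2) + 40) = -17*(-5*(-7) + 40) = -17*(35 + 40) = -17*75 = -1275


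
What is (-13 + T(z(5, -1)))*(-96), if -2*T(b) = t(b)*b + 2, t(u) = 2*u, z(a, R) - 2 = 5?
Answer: 6048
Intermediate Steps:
z(a, R) = 7 (z(a, R) = 2 + 5 = 7)
T(b) = -1 - b² (T(b) = -((2*b)*b + 2)/2 = -(2*b² + 2)/2 = -(2 + 2*b²)/2 = -1 - b²)
(-13 + T(z(5, -1)))*(-96) = (-13 + (-1 - 1*7²))*(-96) = (-13 + (-1 - 1*49))*(-96) = (-13 + (-1 - 49))*(-96) = (-13 - 50)*(-96) = -63*(-96) = 6048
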